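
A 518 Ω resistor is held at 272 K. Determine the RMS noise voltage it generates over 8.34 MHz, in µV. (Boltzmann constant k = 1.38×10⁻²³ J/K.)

8.05 µV

V_n = √(4kTRB)
4kTRB = 4 × 1.38×10⁻²³ × 272 × 5.18×10² × 8.34×10⁶ = 6.49×10⁻¹¹ V²
V_n = √(6.49×10⁻¹¹) = 8.05×10⁻⁶ V = 8.05 µV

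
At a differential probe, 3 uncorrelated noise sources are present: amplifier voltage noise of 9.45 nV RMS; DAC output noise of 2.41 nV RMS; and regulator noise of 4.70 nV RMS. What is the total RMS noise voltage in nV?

Uncorrelated sources add in power (mean-square): V_tot = √(ΣV_i²)
V_tot = √[(9.45×10⁻⁹)² + (2.41×10⁻⁹)² + (4.70×10⁻⁹)²] = 1.08×10⁻⁸ V = 10.8 nV

10.8 nV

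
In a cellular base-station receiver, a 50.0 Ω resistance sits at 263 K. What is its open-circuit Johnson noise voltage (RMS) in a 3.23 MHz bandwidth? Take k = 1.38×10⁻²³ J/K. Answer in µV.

V_n = √(4kTRB)
4kTRB = 4 × 1.38×10⁻²³ × 263 × 5.00×10¹ × 3.23×10⁶ = 2.34×10⁻¹² V²
V_n = √(2.34×10⁻¹²) = 1.53×10⁻⁶ V = 1.53 µV

1.53 µV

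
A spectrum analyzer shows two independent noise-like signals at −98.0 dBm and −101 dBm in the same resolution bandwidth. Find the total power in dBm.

Convert to linear, add, convert back:
P₁ = 1.58×10⁻¹³ W, P₂ = 7.94×10⁻¹⁴ W
P_tot = 2.38×10⁻¹³ W → 10 log₁₀(P_tot / 10⁻³) = −96.2 dBm

−96.2 dBm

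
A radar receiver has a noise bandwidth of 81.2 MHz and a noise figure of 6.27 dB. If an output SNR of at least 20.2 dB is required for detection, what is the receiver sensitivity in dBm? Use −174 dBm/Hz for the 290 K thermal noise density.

−68.4 dBm

Sensitivity = −174 + 10 log₁₀(B) + NF + SNR_min
= −174 + 79.1 + 6.27 + 20.2
= −68.43 dBm → −68.4 dBm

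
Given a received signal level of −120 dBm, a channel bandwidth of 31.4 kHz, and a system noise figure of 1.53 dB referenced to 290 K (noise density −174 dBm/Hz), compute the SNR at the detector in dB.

Noise floor: N = −174 + 10 log₁₀(B) + NF
10 log₁₀(3.14×10⁴) = 44.97 dB
N = −174 + 44.97 + 1.53 = −127.50 dBm
SNR = P_sig − N = −120 − (−127.50) = 7.50 dB → 7.5 dB

7.5 dB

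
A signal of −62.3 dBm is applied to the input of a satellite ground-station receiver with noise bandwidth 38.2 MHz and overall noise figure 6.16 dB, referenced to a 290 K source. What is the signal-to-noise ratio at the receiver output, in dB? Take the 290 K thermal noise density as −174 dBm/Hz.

Noise floor: N = −174 + 10 log₁₀(B) + NF
10 log₁₀(3.82×10⁷) = 75.82 dB
N = −174 + 75.82 + 6.16 = −92.02 dBm
SNR = P_sig − N = −62.3 − (−92.02) = 29.72 dB → 29.7 dB

29.7 dB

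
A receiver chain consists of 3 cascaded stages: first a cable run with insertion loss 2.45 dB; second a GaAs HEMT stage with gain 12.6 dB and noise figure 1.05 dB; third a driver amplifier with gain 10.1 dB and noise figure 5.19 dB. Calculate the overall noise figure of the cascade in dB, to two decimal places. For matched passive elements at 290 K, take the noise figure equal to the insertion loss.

Convert to linear (a loss of L dB is a gain of −L dB): F_i = 10^(NF_i/10), G_i = 10^(G_i,dB/10)
  Stage 1: F_1 = 10^(2.45/10) = 1.758, G_1 = 10^(−2.45/10) = 0.5689
  Stage 2: F_2 = 10^(1.05/10) = 1.274, G_2 = 10^(12.6/10) = 18.20
  Stage 3: F_3 = 10^(5.19/10) = 3.304, G_3 = 10^(10.1/10) = 10.23
Friis cascade:
  F = 1.758 + (1.274 − 1)/0.5689 + (3.304 − 1)/10.35 = 2.461
NF = 10 log₁₀(2.461) = 3.91 dB

3.91 dB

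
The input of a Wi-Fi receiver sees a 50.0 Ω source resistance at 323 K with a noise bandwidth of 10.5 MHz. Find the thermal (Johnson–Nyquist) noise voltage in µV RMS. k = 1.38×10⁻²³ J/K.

3.06 µV

V_n = √(4kTRB)
4kTRB = 4 × 1.38×10⁻²³ × 323 × 5.00×10¹ × 1.05×10⁷ = 9.36×10⁻¹² V²
V_n = √(9.36×10⁻¹²) = 3.06×10⁻⁶ V = 3.06 µV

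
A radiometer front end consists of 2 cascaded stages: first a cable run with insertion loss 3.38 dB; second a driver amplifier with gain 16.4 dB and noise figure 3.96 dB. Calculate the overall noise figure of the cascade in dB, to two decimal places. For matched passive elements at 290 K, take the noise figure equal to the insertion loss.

Convert to linear (a loss of L dB is a gain of −L dB): F_i = 10^(NF_i/10), G_i = 10^(G_i,dB/10)
  Stage 1: F_1 = 10^(3.38/10) = 2.178, G_1 = 10^(−3.38/10) = 0.4592
  Stage 2: F_2 = 10^(3.96/10) = 2.489, G_2 = 10^(16.4/10) = 43.65
Friis cascade:
  F = 2.178 + (2.489 − 1)/0.4592 = 5.420
NF = 10 log₁₀(5.420) = 7.34 dB

7.34 dB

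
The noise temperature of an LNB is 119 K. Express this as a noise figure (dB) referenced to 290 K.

F = 1 + T_e/T₀ = 1 + 119/290 = 1.41034
NF = 10 log₁₀(1.41034) = 1.49 dB

1.49 dB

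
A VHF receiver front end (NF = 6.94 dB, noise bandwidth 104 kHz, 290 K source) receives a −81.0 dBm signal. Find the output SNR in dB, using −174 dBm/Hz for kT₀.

35.9 dB

Noise floor: N = −174 + 10 log₁₀(B) + NF
10 log₁₀(1.04×10⁵) = 50.17 dB
N = −174 + 50.17 + 6.94 = −116.89 dBm
SNR = P_sig − N = −81.0 − (−116.89) = 35.89 dB → 35.9 dB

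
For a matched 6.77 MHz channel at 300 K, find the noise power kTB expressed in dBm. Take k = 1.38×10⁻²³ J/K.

−105.5 dBm

P_n = kTB = 1.38×10⁻²³ × 300 × 6.77×10⁶ = 2.80×10⁻¹⁴ W
In dBm: 10 log₁₀(2.80×10⁻¹⁴ / 10⁻³) = −105.5 dBm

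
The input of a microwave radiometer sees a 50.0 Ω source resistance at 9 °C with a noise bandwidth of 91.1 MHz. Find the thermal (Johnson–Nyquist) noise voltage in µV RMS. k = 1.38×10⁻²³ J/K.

8.42 µV

T = 9 °C + 273.15 = 282.15 K
V_n = √(4kTRB)
4kTRB = 4 × 1.38×10⁻²³ × 282.15 × 5.00×10¹ × 9.11×10⁷ = 7.09×10⁻¹¹ V²
V_n = √(7.09×10⁻¹¹) = 8.42×10⁻⁶ V = 8.42 µV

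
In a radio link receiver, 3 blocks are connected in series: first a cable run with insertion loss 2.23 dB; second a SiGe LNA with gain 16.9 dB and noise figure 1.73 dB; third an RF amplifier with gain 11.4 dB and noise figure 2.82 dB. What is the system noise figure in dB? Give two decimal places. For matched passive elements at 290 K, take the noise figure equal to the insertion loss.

4.01 dB

Convert to linear (a loss of L dB is a gain of −L dB): F_i = 10^(NF_i/10), G_i = 10^(G_i,dB/10)
  Stage 1: F_1 = 10^(2.23/10) = 1.671, G_1 = 10^(−2.23/10) = 0.5984
  Stage 2: F_2 = 10^(1.73/10) = 1.489, G_2 = 10^(16.9/10) = 48.98
  Stage 3: F_3 = 10^(2.82/10) = 1.914, G_3 = 10^(11.4/10) = 13.80
Friis cascade:
  F = 1.671 + (1.489 − 1)/0.5984 + (1.914 − 1)/29.31 = 2.520
NF = 10 log₁₀(2.520) = 4.01 dB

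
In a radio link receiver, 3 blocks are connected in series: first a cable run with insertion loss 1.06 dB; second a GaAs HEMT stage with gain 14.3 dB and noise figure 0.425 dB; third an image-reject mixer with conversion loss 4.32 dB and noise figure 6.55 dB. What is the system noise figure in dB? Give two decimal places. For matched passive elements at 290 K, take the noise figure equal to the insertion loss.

1.97 dB

Convert to linear (a loss of L dB is a gain of −L dB): F_i = 10^(NF_i/10), G_i = 10^(G_i,dB/10)
  Stage 1: F_1 = 10^(1.06/10) = 1.276, G_1 = 10^(−1.06/10) = 0.7834
  Stage 2: F_2 = 10^(0.425/10) = 1.103, G_2 = 10^(14.3/10) = 26.92
  Stage 3: F_3 = 10^(6.55/10) = 4.519, G_3 = 10^(−4.32/10) = 0.3698
Friis cascade:
  F = 1.276 + (1.103 − 1)/0.7834 + (4.519 − 1)/21.09 = 1.575
NF = 10 log₁₀(1.575) = 1.97 dB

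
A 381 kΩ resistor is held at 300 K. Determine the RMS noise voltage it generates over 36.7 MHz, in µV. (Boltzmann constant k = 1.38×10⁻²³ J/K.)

V_n = √(4kTRB)
4kTRB = 4 × 1.38×10⁻²³ × 300 × 3.81×10⁵ × 3.67×10⁷ = 2.32×10⁻⁷ V²
V_n = √(2.32×10⁻⁷) = 4.81×10⁻⁴ V = 481 µV

481 µV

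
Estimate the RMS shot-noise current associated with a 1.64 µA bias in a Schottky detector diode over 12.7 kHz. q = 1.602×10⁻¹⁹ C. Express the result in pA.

I_n = √(2qI·B)
2qI·B = 2 × 1.602×10⁻¹⁹ × 1.64×10⁻⁶ × 1.27×10⁴ = 6.67×10⁻²¹ A²
I_n = √(6.67×10⁻²¹) = 8.17×10⁻¹¹ A = 81.7 pA

81.7 pA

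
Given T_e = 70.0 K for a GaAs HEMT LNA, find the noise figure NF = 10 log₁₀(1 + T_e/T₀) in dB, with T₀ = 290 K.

F = 1 + T_e/T₀ = 1 + 70.0/290 = 1.24138
NF = 10 log₁₀(1.24138) = 0.939 dB

0.939 dB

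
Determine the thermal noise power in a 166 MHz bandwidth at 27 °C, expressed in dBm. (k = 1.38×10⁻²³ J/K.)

−91.6 dBm

T = 27 °C + 273.15 = 300.15 K
P_n = kTB = 1.38×10⁻²³ × 300.15 × 1.66×10⁸ = 6.88×10⁻¹³ W
In dBm: 10 log₁₀(6.88×10⁻¹³ / 10⁻³) = −91.6 dBm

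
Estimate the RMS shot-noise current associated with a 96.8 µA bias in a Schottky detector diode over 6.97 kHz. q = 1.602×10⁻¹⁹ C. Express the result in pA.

465 pA

I_n = √(2qI·B)
2qI·B = 2 × 1.602×10⁻¹⁹ × 9.68×10⁻⁵ × 6.97×10³ = 2.16×10⁻¹⁹ A²
I_n = √(2.16×10⁻¹⁹) = 4.65×10⁻¹⁰ A = 465 pA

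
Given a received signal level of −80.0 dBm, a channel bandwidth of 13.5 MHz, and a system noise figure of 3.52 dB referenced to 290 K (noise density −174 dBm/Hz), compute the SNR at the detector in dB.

Noise floor: N = −174 + 10 log₁₀(B) + NF
10 log₁₀(1.35×10⁷) = 71.3 dB
N = −174 + 71.3 + 3.52 = −99.18 dBm
SNR = P_sig − N = −80.0 − (−99.18) = 19.18 dB → 19.2 dB

19.2 dB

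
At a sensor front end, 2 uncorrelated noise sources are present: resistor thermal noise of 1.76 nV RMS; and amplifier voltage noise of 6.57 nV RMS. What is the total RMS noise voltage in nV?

Uncorrelated sources add in power (mean-square): V_tot = √(ΣV_i²)
V_tot = √[(1.76×10⁻⁹)² + (6.57×10⁻⁹)²] = 6.80×10⁻⁹ V = 6.80 nV

6.80 nV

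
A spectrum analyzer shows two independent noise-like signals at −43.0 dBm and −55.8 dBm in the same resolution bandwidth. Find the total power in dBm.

Convert to linear, add, convert back:
P₁ = 5.01×10⁻⁸ W, P₂ = 2.63×10⁻⁹ W
P_tot = 5.27×10⁻⁸ W → 10 log₁₀(P_tot / 10⁻³) = −42.8 dBm

−42.8 dBm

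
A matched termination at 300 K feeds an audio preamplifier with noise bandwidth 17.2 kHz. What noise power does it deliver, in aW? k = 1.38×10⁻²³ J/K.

P_n = kTB = 1.38×10⁻²³ × 300 × 1.72×10⁴ = 7.12×10⁻¹⁷ W = 71.2 aW

71.2 aW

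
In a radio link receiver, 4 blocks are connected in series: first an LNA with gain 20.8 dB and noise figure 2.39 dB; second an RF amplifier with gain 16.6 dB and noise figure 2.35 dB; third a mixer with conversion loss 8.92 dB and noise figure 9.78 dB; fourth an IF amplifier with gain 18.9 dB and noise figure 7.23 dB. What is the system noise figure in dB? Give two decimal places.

Convert to linear (a loss of L dB is a gain of −L dB): F_i = 10^(NF_i/10), G_i = 10^(G_i,dB/10)
  Stage 1: F_1 = 10^(2.39/10) = 1.734, G_1 = 10^(20.8/10) = 120.2
  Stage 2: F_2 = 10^(2.35/10) = 1.718, G_2 = 10^(16.6/10) = 45.71
  Stage 3: F_3 = 10^(9.78/10) = 9.506, G_3 = 10^(−8.92/10) = 0.1282
  Stage 4: F_4 = 10^(7.23/10) = 5.284, G_4 = 10^(18.9/10) = 77.62
Friis cascade:
  F = 1.734 + (1.718 − 1)/120.2 + (9.506 − 1)/5495 + (5.284 − 1)/704.7 = 1.747
NF = 10 log₁₀(1.747) = 2.42 dB

2.42 dB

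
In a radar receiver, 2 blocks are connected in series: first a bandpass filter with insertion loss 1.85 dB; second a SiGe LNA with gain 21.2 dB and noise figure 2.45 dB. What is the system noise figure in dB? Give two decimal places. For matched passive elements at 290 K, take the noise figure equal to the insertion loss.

Convert to linear (a loss of L dB is a gain of −L dB): F_i = 10^(NF_i/10), G_i = 10^(G_i,dB/10)
  Stage 1: F_1 = 10^(1.85/10) = 1.531, G_1 = 10^(−1.85/10) = 0.6531
  Stage 2: F_2 = 10^(2.45/10) = 1.758, G_2 = 10^(21.2/10) = 131.8
Friis cascade:
  F = 1.531 + (1.758 − 1)/0.6531 = 2.692
NF = 10 log₁₀(2.692) = 4.30 dB

4.30 dB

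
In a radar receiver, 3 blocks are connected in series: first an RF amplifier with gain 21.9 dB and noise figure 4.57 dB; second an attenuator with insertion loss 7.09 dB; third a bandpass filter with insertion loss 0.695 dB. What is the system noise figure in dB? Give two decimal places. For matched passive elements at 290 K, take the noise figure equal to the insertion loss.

4.62 dB

Convert to linear (a loss of L dB is a gain of −L dB): F_i = 10^(NF_i/10), G_i = 10^(G_i,dB/10)
  Stage 1: F_1 = 10^(4.57/10) = 2.864, G_1 = 10^(21.9/10) = 154.9
  Stage 2: F_2 = 10^(7.09/10) = 5.117, G_2 = 10^(−7.09/10) = 0.1954
  Stage 3: F_3 = 10^(0.695/10) = 1.174, G_3 = 10^(−0.695/10) = 0.8521
Friis cascade:
  F = 2.864 + (5.117 − 1)/154.9 + (1.174 − 1)/30.27 = 2.896
NF = 10 log₁₀(2.896) = 4.62 dB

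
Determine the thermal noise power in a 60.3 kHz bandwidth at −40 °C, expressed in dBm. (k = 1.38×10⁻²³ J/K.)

T = −40 °C + 273.15 = 233.15 K
P_n = kTB = 1.38×10⁻²³ × 233.15 × 6.03×10⁴ = 1.94×10⁻¹⁶ W
In dBm: 10 log₁₀(1.94×10⁻¹⁶ / 10⁻³) = −127.1 dBm

−127.1 dBm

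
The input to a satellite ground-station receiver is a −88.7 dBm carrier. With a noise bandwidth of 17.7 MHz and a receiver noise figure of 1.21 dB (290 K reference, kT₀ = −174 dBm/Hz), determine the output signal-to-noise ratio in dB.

11.6 dB

Noise floor: N = −174 + 10 log₁₀(B) + NF
10 log₁₀(1.77×10⁷) = 72.48 dB
N = −174 + 72.48 + 1.21 = −100.31 dBm
SNR = P_sig − N = −88.7 − (−100.31) = 11.61 dB → 11.6 dB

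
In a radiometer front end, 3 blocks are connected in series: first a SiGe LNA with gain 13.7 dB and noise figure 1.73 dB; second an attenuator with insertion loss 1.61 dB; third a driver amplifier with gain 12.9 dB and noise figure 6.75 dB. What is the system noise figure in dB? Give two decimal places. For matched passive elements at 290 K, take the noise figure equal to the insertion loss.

2.40 dB

Convert to linear (a loss of L dB is a gain of −L dB): F_i = 10^(NF_i/10), G_i = 10^(G_i,dB/10)
  Stage 1: F_1 = 10^(1.73/10) = 1.489, G_1 = 10^(13.7/10) = 23.44
  Stage 2: F_2 = 10^(1.61/10) = 1.449, G_2 = 10^(−1.61/10) = 0.6902
  Stage 3: F_3 = 10^(6.75/10) = 4.732, G_3 = 10^(12.9/10) = 19.50
Friis cascade:
  F = 1.489 + (1.449 − 1)/23.44 + (4.732 − 1)/16.18 = 1.739
NF = 10 log₁₀(1.739) = 2.40 dB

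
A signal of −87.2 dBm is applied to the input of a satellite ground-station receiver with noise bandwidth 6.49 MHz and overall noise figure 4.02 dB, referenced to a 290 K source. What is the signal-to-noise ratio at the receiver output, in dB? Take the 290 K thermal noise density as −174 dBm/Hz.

14.7 dB

Noise floor: N = −174 + 10 log₁₀(B) + NF
10 log₁₀(6.49×10⁶) = 68.12 dB
N = −174 + 68.12 + 4.02 = −101.86 dBm
SNR = P_sig − N = −87.2 − (−101.86) = 14.66 dB → 14.7 dB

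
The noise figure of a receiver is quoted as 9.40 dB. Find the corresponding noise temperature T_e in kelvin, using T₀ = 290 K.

F = 10^(9.40/10) = 8.70964
T_e = (F − 1)·T₀ = (8.70964 − 1) × 290 = 2236 K

2236 K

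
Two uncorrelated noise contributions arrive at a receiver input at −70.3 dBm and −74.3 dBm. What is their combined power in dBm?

−68.8 dBm

Convert to linear, add, convert back:
P₁ = 9.33×10⁻¹¹ W, P₂ = 3.72×10⁻¹¹ W
P_tot = 1.30×10⁻¹⁰ W → 10 log₁₀(P_tot / 10⁻³) = −68.8 dBm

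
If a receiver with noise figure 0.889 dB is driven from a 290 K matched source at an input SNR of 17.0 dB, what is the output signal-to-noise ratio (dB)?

16.111 dB

By definition F = SNR_in/SNR_out, so in dB: SNR_out = SNR_in − NF
SNR_out = 17.0 − 0.889 = 16.111 dB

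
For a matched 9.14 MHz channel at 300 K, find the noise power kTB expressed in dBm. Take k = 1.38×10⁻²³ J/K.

P_n = kTB = 1.38×10⁻²³ × 300 × 9.14×10⁶ = 3.78×10⁻¹⁴ W
In dBm: 10 log₁₀(3.78×10⁻¹⁴ / 10⁻³) = −104.2 dBm

−104.2 dBm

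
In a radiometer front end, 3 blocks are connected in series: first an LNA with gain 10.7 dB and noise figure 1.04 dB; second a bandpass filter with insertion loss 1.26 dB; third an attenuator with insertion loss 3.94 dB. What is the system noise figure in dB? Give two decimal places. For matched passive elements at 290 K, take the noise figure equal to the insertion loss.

Convert to linear (a loss of L dB is a gain of −L dB): F_i = 10^(NF_i/10), G_i = 10^(G_i,dB/10)
  Stage 1: F_1 = 10^(1.04/10) = 1.271, G_1 = 10^(10.7/10) = 11.75
  Stage 2: F_2 = 10^(1.26/10) = 1.337, G_2 = 10^(−1.26/10) = 0.7482
  Stage 3: F_3 = 10^(3.94/10) = 2.477, G_3 = 10^(−3.94/10) = 0.4036
Friis cascade:
  F = 1.271 + (1.337 − 1)/11.75 + (2.477 − 1)/8.790 = 1.467
NF = 10 log₁₀(1.467) = 1.67 dB

1.67 dB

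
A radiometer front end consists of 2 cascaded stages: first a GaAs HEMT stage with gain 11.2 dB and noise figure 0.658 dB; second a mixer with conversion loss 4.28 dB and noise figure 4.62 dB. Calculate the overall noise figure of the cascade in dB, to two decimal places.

1.16 dB

Convert to linear (a loss of L dB is a gain of −L dB): F_i = 10^(NF_i/10), G_i = 10^(G_i,dB/10)
  Stage 1: F_1 = 10^(0.658/10) = 1.164, G_1 = 10^(11.2/10) = 13.18
  Stage 2: F_2 = 10^(4.62/10) = 2.897, G_2 = 10^(−4.28/10) = 0.3733
Friis cascade:
  F = 1.164 + (2.897 − 1)/13.18 = 1.308
NF = 10 log₁₀(1.308) = 1.16 dB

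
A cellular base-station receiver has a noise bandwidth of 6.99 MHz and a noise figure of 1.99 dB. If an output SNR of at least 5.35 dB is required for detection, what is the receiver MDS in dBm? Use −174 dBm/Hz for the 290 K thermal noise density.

Sensitivity = −174 + 10 log₁₀(B) + NF + SNR_min
= −174 + 68.44 + 1.99 + 5.35
= −98.22 dBm → −98.2 dBm

−98.2 dBm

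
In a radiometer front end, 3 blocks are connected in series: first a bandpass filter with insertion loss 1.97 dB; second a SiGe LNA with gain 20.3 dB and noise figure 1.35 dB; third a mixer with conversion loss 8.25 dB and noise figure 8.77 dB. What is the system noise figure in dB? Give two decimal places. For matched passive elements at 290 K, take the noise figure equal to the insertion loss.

Convert to linear (a loss of L dB is a gain of −L dB): F_i = 10^(NF_i/10), G_i = 10^(G_i,dB/10)
  Stage 1: F_1 = 10^(1.97/10) = 1.574, G_1 = 10^(−1.97/10) = 0.6353
  Stage 2: F_2 = 10^(1.35/10) = 1.365, G_2 = 10^(20.3/10) = 107.2
  Stage 3: F_3 = 10^(8.77/10) = 7.534, G_3 = 10^(−8.25/10) = 0.1496
Friis cascade:
  F = 1.574 + (1.365 − 1)/0.6353 + (7.534 − 1)/68.08 = 2.244
NF = 10 log₁₀(2.244) = 3.51 dB

3.51 dB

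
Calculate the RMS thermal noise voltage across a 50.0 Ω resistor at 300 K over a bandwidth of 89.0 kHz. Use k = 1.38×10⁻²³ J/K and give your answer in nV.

271 nV

V_n = √(4kTRB)
4kTRB = 4 × 1.38×10⁻²³ × 300 × 5.00×10¹ × 8.90×10⁴ = 7.37×10⁻¹⁴ V²
V_n = √(7.37×10⁻¹⁴) = 2.71×10⁻⁷ V = 271 nV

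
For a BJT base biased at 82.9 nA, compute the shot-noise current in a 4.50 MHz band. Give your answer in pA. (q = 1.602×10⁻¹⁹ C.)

346 pA

I_n = √(2qI·B)
2qI·B = 2 × 1.602×10⁻¹⁹ × 8.29×10⁻⁸ × 4.50×10⁶ = 1.20×10⁻¹⁹ A²
I_n = √(1.20×10⁻¹⁹) = 3.46×10⁻¹⁰ A = 346 pA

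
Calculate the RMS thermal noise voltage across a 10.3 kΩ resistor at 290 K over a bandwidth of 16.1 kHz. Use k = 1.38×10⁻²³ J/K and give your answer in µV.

1.63 µV

V_n = √(4kTRB)
4kTRB = 4 × 1.38×10⁻²³ × 290 × 1.03×10⁴ × 1.61×10⁴ = 2.65×10⁻¹² V²
V_n = √(2.65×10⁻¹²) = 1.63×10⁻⁶ V = 1.63 µV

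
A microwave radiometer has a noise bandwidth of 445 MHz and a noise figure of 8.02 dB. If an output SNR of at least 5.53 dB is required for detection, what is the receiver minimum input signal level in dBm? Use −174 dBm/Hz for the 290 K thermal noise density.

Sensitivity = −174 + 10 log₁₀(B) + NF + SNR_min
= −174 + 86.48 + 8.02 + 5.53
= −73.97 dBm → −74.0 dBm

−74.0 dBm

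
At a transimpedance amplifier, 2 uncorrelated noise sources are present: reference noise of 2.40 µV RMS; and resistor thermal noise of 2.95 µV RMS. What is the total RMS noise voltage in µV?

3.80 µV

Uncorrelated sources add in power (mean-square): V_tot = √(ΣV_i²)
V_tot = √[(2.40×10⁻⁶)² + (2.95×10⁻⁶)²] = 3.80×10⁻⁶ V = 3.80 µV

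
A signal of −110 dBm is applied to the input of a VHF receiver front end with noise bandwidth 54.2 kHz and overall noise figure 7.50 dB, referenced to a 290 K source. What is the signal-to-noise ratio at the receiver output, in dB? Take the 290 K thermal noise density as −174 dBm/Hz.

9.2 dB

Noise floor: N = −174 + 10 log₁₀(B) + NF
10 log₁₀(5.42×10⁴) = 47.34 dB
N = −174 + 47.34 + 7.50 = −119.16 dBm
SNR = P_sig − N = −110 − (−119.16) = 9.16 dB → 9.2 dB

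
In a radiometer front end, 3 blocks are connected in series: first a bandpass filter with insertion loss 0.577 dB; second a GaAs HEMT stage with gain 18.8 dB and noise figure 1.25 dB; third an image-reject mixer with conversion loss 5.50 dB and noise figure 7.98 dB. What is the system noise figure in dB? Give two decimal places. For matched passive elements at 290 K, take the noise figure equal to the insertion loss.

Convert to linear (a loss of L dB is a gain of −L dB): F_i = 10^(NF_i/10), G_i = 10^(G_i,dB/10)
  Stage 1: F_1 = 10^(0.577/10) = 1.142, G_1 = 10^(−0.577/10) = 0.8756
  Stage 2: F_2 = 10^(1.25/10) = 1.334, G_2 = 10^(18.8/10) = 75.86
  Stage 3: F_3 = 10^(7.98/10) = 6.281, G_3 = 10^(−5.50/10) = 0.2818
Friis cascade:
  F = 1.142 + (1.334 − 1)/0.8756 + (6.281 − 1)/66.42 = 1.603
NF = 10 log₁₀(1.603) = 2.05 dB

2.05 dB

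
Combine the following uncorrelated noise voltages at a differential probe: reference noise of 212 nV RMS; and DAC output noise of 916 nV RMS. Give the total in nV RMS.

Uncorrelated sources add in power (mean-square): V_tot = √(ΣV_i²)
V_tot = √[(2.12×10⁻⁷)² + (9.16×10⁻⁷)²] = 9.40×10⁻⁷ V = 940 nV

940 nV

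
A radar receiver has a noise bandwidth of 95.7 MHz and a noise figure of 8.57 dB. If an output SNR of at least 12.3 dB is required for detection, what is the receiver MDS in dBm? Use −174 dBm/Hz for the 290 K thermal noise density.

−73.3 dBm

Sensitivity = −174 + 10 log₁₀(B) + NF + SNR_min
= −174 + 79.81 + 8.57 + 12.3
= −73.32 dBm → −73.3 dBm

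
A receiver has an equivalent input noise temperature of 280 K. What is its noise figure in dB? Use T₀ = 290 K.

F = 1 + T_e/T₀ = 1 + 280/290 = 1.96552
NF = 10 log₁₀(1.96552) = 2.93 dB

2.93 dB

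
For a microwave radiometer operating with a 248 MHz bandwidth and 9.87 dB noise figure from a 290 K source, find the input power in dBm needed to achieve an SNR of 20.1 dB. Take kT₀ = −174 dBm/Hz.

Sensitivity = −174 + 10 log₁₀(B) + NF + SNR_min
= −174 + 83.94 + 9.87 + 20.1
= −60.09 dBm → −60.1 dBm

−60.1 dBm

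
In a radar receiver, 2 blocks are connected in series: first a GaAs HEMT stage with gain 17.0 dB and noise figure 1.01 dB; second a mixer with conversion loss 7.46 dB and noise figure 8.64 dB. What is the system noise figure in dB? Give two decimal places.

Convert to linear (a loss of L dB is a gain of −L dB): F_i = 10^(NF_i/10), G_i = 10^(G_i,dB/10)
  Stage 1: F_1 = 10^(1.01/10) = 1.262, G_1 = 10^(17.0/10) = 50.12
  Stage 2: F_2 = 10^(8.64/10) = 7.311, G_2 = 10^(−7.46/10) = 0.1795
Friis cascade:
  F = 1.262 + (7.311 − 1)/50.12 = 1.388
NF = 10 log₁₀(1.388) = 1.42 dB

1.42 dB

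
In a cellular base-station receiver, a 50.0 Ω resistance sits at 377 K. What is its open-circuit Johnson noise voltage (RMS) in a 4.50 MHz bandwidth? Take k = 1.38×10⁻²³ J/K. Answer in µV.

2.16 µV

V_n = √(4kTRB)
4kTRB = 4 × 1.38×10⁻²³ × 377 × 5.00×10¹ × 4.50×10⁶ = 4.68×10⁻¹² V²
V_n = √(4.68×10⁻¹²) = 2.16×10⁻⁶ V = 2.16 µV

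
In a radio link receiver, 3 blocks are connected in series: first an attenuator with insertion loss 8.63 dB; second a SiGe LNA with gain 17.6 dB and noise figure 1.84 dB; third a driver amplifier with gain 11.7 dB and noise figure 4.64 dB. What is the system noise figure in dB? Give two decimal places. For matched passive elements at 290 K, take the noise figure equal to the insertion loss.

Convert to linear (a loss of L dB is a gain of −L dB): F_i = 10^(NF_i/10), G_i = 10^(G_i,dB/10)
  Stage 1: F_1 = 10^(8.63/10) = 7.295, G_1 = 10^(−8.63/10) = 0.1371
  Stage 2: F_2 = 10^(1.84/10) = 1.528, G_2 = 10^(17.6/10) = 57.54
  Stage 3: F_3 = 10^(4.64/10) = 2.911, G_3 = 10^(11.7/10) = 14.79
Friis cascade:
  F = 7.295 + (1.528 − 1)/0.1371 + (2.911 − 1)/7.889 = 11.39
NF = 10 log₁₀(11.39) = 10.56 dB

10.56 dB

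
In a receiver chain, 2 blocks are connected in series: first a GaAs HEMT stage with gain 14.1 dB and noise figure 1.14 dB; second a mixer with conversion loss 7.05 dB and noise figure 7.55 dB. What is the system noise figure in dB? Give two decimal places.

1.71 dB

Convert to linear (a loss of L dB is a gain of −L dB): F_i = 10^(NF_i/10), G_i = 10^(G_i,dB/10)
  Stage 1: F_1 = 10^(1.14/10) = 1.300, G_1 = 10^(14.1/10) = 25.70
  Stage 2: F_2 = 10^(7.55/10) = 5.689, G_2 = 10^(−7.05/10) = 0.1972
Friis cascade:
  F = 1.300 + (5.689 − 1)/25.70 = 1.483
NF = 10 log₁₀(1.483) = 1.71 dB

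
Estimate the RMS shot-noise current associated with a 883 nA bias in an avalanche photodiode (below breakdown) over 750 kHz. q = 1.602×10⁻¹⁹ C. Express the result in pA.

461 pA

I_n = √(2qI·B)
2qI·B = 2 × 1.602×10⁻¹⁹ × 8.83×10⁻⁷ × 7.50×10⁵ = 2.12×10⁻¹⁹ A²
I_n = √(2.12×10⁻¹⁹) = 4.61×10⁻¹⁰ A = 461 pA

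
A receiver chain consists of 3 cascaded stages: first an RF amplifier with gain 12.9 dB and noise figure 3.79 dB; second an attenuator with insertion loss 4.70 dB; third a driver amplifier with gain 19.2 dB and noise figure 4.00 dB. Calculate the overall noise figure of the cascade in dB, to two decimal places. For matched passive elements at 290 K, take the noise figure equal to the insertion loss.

Convert to linear (a loss of L dB is a gain of −L dB): F_i = 10^(NF_i/10), G_i = 10^(G_i,dB/10)
  Stage 1: F_1 = 10^(3.79/10) = 2.393, G_1 = 10^(12.9/10) = 19.50
  Stage 2: F_2 = 10^(4.70/10) = 2.951, G_2 = 10^(−4.70/10) = 0.3388
  Stage 3: F_3 = 10^(4.00/10) = 2.512, G_3 = 10^(19.2/10) = 83.18
Friis cascade:
  F = 2.393 + (2.951 − 1)/19.50 + (2.512 − 1)/6.607 = 2.722
NF = 10 log₁₀(2.722) = 4.35 dB

4.35 dB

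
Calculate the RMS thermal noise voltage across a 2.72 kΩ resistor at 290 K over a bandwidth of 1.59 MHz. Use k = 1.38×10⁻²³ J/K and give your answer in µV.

8.32 µV

V_n = √(4kTRB)
4kTRB = 4 × 1.38×10⁻²³ × 290 × 2.72×10³ × 1.59×10⁶ = 6.92×10⁻¹¹ V²
V_n = √(6.92×10⁻¹¹) = 8.32×10⁻⁶ V = 8.32 µV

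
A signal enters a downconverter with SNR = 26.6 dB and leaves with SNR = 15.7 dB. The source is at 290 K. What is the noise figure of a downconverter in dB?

NF (dB) = SNR_in(dB) − SNR_out(dB) when the source is at T₀
NF = 26.6 − 15.7 = 10.9 dB

10.9 dB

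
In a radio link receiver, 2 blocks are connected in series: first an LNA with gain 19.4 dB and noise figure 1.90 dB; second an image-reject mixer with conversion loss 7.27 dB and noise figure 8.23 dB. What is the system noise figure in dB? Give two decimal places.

Convert to linear (a loss of L dB is a gain of −L dB): F_i = 10^(NF_i/10), G_i = 10^(G_i,dB/10)
  Stage 1: F_1 = 10^(1.90/10) = 1.549, G_1 = 10^(19.4/10) = 87.10
  Stage 2: F_2 = 10^(8.23/10) = 6.653, G_2 = 10^(−7.27/10) = 0.1875
Friis cascade:
  F = 1.549 + (6.653 − 1)/87.10 = 1.614
NF = 10 log₁₀(1.614) = 2.08 dB

2.08 dB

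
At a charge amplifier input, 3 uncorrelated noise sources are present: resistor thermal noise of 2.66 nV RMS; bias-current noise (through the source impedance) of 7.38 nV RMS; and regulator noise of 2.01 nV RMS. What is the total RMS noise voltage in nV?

8.10 nV

Uncorrelated sources add in power (mean-square): V_tot = √(ΣV_i²)
V_tot = √[(2.66×10⁻⁹)² + (7.38×10⁻⁹)² + (2.01×10⁻⁹)²] = 8.10×10⁻⁹ V = 8.10 nV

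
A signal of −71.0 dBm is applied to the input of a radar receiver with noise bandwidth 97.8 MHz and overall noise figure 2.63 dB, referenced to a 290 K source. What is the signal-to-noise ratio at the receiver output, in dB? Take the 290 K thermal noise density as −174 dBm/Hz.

Noise floor: N = −174 + 10 log₁₀(B) + NF
10 log₁₀(9.78×10⁷) = 79.9 dB
N = −174 + 79.9 + 2.63 = −91.47 dBm
SNR = P_sig − N = −71.0 − (−91.47) = 20.47 dB → 20.5 dB

20.5 dB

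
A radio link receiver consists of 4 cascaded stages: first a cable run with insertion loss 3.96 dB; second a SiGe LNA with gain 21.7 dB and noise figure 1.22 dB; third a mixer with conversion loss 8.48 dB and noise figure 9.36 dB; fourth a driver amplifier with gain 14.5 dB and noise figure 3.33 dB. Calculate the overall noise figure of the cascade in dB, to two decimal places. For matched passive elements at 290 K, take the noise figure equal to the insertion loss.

5.52 dB

Convert to linear (a loss of L dB is a gain of −L dB): F_i = 10^(NF_i/10), G_i = 10^(G_i,dB/10)
  Stage 1: F_1 = 10^(3.96/10) = 2.489, G_1 = 10^(−3.96/10) = 0.4018
  Stage 2: F_2 = 10^(1.22/10) = 1.324, G_2 = 10^(21.7/10) = 147.9
  Stage 3: F_3 = 10^(9.36/10) = 8.630, G_3 = 10^(−8.48/10) = 0.1419
  Stage 4: F_4 = 10^(3.33/10) = 2.153, G_4 = 10^(14.5/10) = 28.18
Friis cascade:
  F = 2.489 + (1.324 − 1)/0.4018 + (8.630 − 1)/59.43 + (2.153 − 1)/8.433 = 3.561
NF = 10 log₁₀(3.561) = 5.52 dB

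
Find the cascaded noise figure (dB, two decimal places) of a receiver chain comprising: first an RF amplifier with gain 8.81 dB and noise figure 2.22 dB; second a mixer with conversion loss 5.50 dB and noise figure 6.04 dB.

3.15 dB

Convert to linear (a loss of L dB is a gain of −L dB): F_i = 10^(NF_i/10), G_i = 10^(G_i,dB/10)
  Stage 1: F_1 = 10^(2.22/10) = 1.667, G_1 = 10^(8.81/10) = 7.603
  Stage 2: F_2 = 10^(6.04/10) = 4.018, G_2 = 10^(−5.50/10) = 0.2818
Friis cascade:
  F = 1.667 + (4.018 − 1)/7.603 = 2.064
NF = 10 log₁₀(2.064) = 3.15 dB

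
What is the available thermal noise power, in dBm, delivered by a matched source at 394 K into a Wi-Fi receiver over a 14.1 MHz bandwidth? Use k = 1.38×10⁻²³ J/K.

−101.2 dBm

P_n = kTB = 1.38×10⁻²³ × 394 × 1.41×10⁷ = 7.67×10⁻¹⁴ W
In dBm: 10 log₁₀(7.67×10⁻¹⁴ / 10⁻³) = −101.2 dBm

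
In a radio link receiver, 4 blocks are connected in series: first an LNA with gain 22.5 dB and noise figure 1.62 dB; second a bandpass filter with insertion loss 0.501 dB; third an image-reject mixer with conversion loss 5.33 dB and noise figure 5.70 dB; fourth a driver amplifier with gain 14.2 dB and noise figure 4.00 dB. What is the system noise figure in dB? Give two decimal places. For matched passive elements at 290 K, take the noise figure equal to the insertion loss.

1.77 dB

Convert to linear (a loss of L dB is a gain of −L dB): F_i = 10^(NF_i/10), G_i = 10^(G_i,dB/10)
  Stage 1: F_1 = 10^(1.62/10) = 1.452, G_1 = 10^(22.5/10) = 177.8
  Stage 2: F_2 = 10^(0.501/10) = 1.122, G_2 = 10^(−0.501/10) = 0.8910
  Stage 3: F_3 = 10^(5.70/10) = 3.715, G_3 = 10^(−5.33/10) = 0.2931
  Stage 4: F_4 = 10^(4.00/10) = 2.512, G_4 = 10^(14.2/10) = 26.30
Friis cascade:
  F = 1.452 + (1.122 − 1)/177.8 + (3.715 − 1)/158.5 + (2.512 − 1)/46.44 = 1.502
NF = 10 log₁₀(1.502) = 1.77 dB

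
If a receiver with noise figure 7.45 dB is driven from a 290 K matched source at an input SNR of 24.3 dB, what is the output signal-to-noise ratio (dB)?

By definition F = SNR_in/SNR_out, so in dB: SNR_out = SNR_in − NF
SNR_out = 24.3 − 7.45 = 16.85 dB

16.85 dB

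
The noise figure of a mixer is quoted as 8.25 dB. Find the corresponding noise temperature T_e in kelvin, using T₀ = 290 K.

F = 10^(8.25/10) = 6.68344
T_e = (F − 1)·T₀ = (6.68344 − 1) × 290 = 1648 K

1648 K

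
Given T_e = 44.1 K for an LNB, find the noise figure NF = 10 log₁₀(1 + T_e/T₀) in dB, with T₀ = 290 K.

F = 1 + T_e/T₀ = 1 + 44.1/290 = 1.15207
NF = 10 log₁₀(1.15207) = 0.615 dB

0.615 dB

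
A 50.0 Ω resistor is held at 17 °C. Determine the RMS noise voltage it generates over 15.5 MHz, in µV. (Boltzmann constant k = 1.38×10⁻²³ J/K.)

T = 17 °C + 273.15 = 290.15 K
V_n = √(4kTRB)
4kTRB = 4 × 1.38×10⁻²³ × 290.15 × 5.00×10¹ × 1.55×10⁷ = 1.24×10⁻¹¹ V²
V_n = √(1.24×10⁻¹¹) = 3.52×10⁻⁶ V = 3.52 µV

3.52 µV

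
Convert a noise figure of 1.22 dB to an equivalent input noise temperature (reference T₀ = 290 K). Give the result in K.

F = 10^(1.22/10) = 1.32434
T_e = (F − 1)·T₀ = (1.32434 − 1) × 290 = 94.1 K

94.1 K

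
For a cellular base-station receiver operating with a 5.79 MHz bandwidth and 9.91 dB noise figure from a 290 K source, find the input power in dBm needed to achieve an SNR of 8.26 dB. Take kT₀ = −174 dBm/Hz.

−88.2 dBm

Sensitivity = −174 + 10 log₁₀(B) + NF + SNR_min
= −174 + 67.63 + 9.91 + 8.26
= −88.20 dBm → −88.2 dBm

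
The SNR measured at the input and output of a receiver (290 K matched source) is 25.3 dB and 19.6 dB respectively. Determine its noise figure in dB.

NF (dB) = SNR_in(dB) − SNR_out(dB) when the source is at T₀
NF = 25.3 − 19.6 = 5.7 dB

5.7 dB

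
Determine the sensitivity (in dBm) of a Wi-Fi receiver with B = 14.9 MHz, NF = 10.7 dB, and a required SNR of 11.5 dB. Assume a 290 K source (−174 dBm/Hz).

−80.1 dBm

Sensitivity = −174 + 10 log₁₀(B) + NF + SNR_min
= −174 + 71.73 + 10.7 + 11.5
= −80.07 dBm → −80.1 dBm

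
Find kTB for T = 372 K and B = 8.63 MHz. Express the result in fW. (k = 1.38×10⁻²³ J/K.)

44.3 fW

P_n = kTB = 1.38×10⁻²³ × 372 × 8.63×10⁶ = 4.43×10⁻¹⁴ W = 44.3 fW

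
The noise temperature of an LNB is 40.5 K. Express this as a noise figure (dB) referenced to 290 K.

F = 1 + T_e/T₀ = 1 + 40.5/290 = 1.13966
NF = 10 log₁₀(1.13966) = 0.568 dB

0.568 dB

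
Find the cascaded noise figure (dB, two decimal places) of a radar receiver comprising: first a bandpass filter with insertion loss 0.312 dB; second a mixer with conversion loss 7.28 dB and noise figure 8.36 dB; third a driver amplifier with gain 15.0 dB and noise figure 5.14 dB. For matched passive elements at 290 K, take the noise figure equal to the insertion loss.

Convert to linear (a loss of L dB is a gain of −L dB): F_i = 10^(NF_i/10), G_i = 10^(G_i,dB/10)
  Stage 1: F_1 = 10^(0.312/10) = 1.074, G_1 = 10^(−0.312/10) = 0.9307
  Stage 2: F_2 = 10^(8.36/10) = 6.855, G_2 = 10^(−7.28/10) = 0.1871
  Stage 3: F_3 = 10^(5.14/10) = 3.266, G_3 = 10^(15.0/10) = 31.62
Friis cascade:
  F = 1.074 + (6.855 − 1)/0.9307 + (3.266 − 1)/0.1741 = 20.38
NF = 10 log₁₀(20.38) = 13.09 dB

13.09 dB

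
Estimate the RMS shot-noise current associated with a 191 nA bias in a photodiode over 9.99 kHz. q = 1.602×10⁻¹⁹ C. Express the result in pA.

24.7 pA

I_n = √(2qI·B)
2qI·B = 2 × 1.602×10⁻¹⁹ × 1.91×10⁻⁷ × 9.99×10³ = 6.11×10⁻²² A²
I_n = √(6.11×10⁻²²) = 2.47×10⁻¹¹ A = 24.7 pA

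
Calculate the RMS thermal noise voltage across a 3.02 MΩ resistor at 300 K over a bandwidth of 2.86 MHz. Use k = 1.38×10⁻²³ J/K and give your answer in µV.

378 µV

V_n = √(4kTRB)
4kTRB = 4 × 1.38×10⁻²³ × 300 × 3.02×10⁶ × 2.86×10⁶ = 1.43×10⁻⁷ V²
V_n = √(1.43×10⁻⁷) = 3.78×10⁻⁴ V = 378 µV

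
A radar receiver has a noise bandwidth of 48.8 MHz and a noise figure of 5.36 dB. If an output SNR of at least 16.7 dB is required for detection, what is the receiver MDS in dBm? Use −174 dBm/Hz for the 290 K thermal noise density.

Sensitivity = −174 + 10 log₁₀(B) + NF + SNR_min
= −174 + 76.88 + 5.36 + 16.7
= −75.06 dBm → −75.1 dBm

−75.1 dBm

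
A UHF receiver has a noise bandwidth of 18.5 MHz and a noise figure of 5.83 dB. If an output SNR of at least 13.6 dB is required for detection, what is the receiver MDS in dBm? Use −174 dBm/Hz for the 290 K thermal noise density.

−81.9 dBm

Sensitivity = −174 + 10 log₁₀(B) + NF + SNR_min
= −174 + 72.67 + 5.83 + 13.6
= −81.90 dBm → −81.9 dBm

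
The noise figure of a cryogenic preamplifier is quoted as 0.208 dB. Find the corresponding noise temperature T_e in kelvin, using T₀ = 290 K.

F = 10^(0.208/10) = 1.04906
T_e = (F − 1)·T₀ = (1.04906 − 1) × 290 = 14.2 K

14.2 K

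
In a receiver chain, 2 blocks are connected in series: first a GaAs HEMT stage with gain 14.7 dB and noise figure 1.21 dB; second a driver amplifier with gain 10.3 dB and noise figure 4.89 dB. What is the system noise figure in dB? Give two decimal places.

Convert to linear (a loss of L dB is a gain of −L dB): F_i = 10^(NF_i/10), G_i = 10^(G_i,dB/10)
  Stage 1: F_1 = 10^(1.21/10) = 1.321, G_1 = 10^(14.7/10) = 29.51
  Stage 2: F_2 = 10^(4.89/10) = 3.083, G_2 = 10^(10.3/10) = 10.72
Friis cascade:
  F = 1.321 + (3.083 − 1)/29.51 = 1.392
NF = 10 log₁₀(1.392) = 1.44 dB

1.44 dB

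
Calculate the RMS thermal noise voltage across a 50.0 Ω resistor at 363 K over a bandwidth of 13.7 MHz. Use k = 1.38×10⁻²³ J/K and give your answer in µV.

V_n = √(4kTRB)
4kTRB = 4 × 1.38×10⁻²³ × 363 × 5.00×10¹ × 1.37×10⁷ = 1.37×10⁻¹¹ V²
V_n = √(1.37×10⁻¹¹) = 3.70×10⁻⁶ V = 3.70 µV

3.70 µV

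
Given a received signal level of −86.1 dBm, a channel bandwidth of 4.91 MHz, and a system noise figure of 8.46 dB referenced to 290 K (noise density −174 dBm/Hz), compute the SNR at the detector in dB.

Noise floor: N = −174 + 10 log₁₀(B) + NF
10 log₁₀(4.91×10⁶) = 66.91 dB
N = −174 + 66.91 + 8.46 = −98.63 dBm
SNR = P_sig − N = −86.1 − (−98.63) = 12.53 dB → 12.5 dB

12.5 dB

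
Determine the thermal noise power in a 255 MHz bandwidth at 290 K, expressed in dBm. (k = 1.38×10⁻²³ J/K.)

P_n = kTB = 1.38×10⁻²³ × 290 × 2.55×10⁸ = 1.02×10⁻¹² W
In dBm: 10 log₁₀(1.02×10⁻¹² / 10⁻³) = −89.9 dBm

−89.9 dBm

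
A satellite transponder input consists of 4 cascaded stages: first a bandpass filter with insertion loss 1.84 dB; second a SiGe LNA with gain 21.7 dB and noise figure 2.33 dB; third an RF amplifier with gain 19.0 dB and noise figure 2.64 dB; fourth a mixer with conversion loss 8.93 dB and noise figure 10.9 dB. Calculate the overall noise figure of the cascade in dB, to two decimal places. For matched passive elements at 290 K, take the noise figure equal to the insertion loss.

Convert to linear (a loss of L dB is a gain of −L dB): F_i = 10^(NF_i/10), G_i = 10^(G_i,dB/10)
  Stage 1: F_1 = 10^(1.84/10) = 1.528, G_1 = 10^(−1.84/10) = 0.6546
  Stage 2: F_2 = 10^(2.33/10) = 1.710, G_2 = 10^(21.7/10) = 147.9
  Stage 3: F_3 = 10^(2.64/10) = 1.837, G_3 = 10^(19.0/10) = 79.43
  Stage 4: F_4 = 10^(10.9/10) = 12.30, G_4 = 10^(−8.93/10) = 0.1279
Friis cascade:
  F = 1.528 + (1.710 − 1)/0.6546 + (1.837 − 1)/96.83 + (12.30 − 1)/7691 = 2.622
NF = 10 log₁₀(2.622) = 4.19 dB

4.19 dB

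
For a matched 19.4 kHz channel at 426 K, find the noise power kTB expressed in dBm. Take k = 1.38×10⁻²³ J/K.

P_n = kTB = 1.38×10⁻²³ × 426 × 1.94×10⁴ = 1.14×10⁻¹⁶ W
In dBm: 10 log₁₀(1.14×10⁻¹⁶ / 10⁻³) = −129.4 dBm

−129.4 dBm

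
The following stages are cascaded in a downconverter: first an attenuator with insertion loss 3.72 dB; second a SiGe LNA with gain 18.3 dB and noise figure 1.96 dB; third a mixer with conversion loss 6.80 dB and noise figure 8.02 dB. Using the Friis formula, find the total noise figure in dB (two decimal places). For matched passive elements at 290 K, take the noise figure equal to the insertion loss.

5.89 dB

Convert to linear (a loss of L dB is a gain of −L dB): F_i = 10^(NF_i/10), G_i = 10^(G_i,dB/10)
  Stage 1: F_1 = 10^(3.72/10) = 2.355, G_1 = 10^(−3.72/10) = 0.4246
  Stage 2: F_2 = 10^(1.96/10) = 1.570, G_2 = 10^(18.3/10) = 67.61
  Stage 3: F_3 = 10^(8.02/10) = 6.339, G_3 = 10^(−6.80/10) = 0.2089
Friis cascade:
  F = 2.355 + (1.570 − 1)/0.4246 + (6.339 − 1)/28.71 = 3.884
NF = 10 log₁₀(3.884) = 5.89 dB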